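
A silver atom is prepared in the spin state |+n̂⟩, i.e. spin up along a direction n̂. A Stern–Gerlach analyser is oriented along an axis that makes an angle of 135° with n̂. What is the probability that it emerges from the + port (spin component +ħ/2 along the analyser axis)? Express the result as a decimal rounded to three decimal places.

0.146

For spin-½, the probability of finding spin-up along an axis at angle θ to the initial spin direction is cos²(θ/2); spin-down is sin²(θ/2).
θ = 135°, so P = cos²(67.5°) ≈ 0.146.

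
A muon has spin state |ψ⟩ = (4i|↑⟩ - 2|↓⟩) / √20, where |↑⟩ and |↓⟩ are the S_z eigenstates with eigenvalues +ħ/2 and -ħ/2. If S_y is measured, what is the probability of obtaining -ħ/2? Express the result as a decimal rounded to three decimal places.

0.100

|-y⟩ = (|↑⟩ - i|↓⟩)/√2, so ⟨-y|ψ⟩ = (2i) / (√2·√20).
P = |2i|² / 40 = 4/40.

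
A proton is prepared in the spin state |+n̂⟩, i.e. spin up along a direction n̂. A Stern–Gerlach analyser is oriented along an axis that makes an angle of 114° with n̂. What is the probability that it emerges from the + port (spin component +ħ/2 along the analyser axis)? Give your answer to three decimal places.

For spin-½, the probability of finding spin-up along an axis at angle θ to the initial spin direction is cos²(θ/2); spin-down is sin²(θ/2).
θ = 114°, so P = cos²(57°) ≈ 0.297.

0.297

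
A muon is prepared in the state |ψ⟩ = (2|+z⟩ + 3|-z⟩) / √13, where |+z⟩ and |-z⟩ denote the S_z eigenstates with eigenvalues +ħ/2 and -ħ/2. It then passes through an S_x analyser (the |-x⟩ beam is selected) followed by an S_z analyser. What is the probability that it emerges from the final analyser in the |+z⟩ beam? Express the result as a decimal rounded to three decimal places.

0.019

First analyser (S_x): P(|-x⟩) = |⟨-x|ψ⟩|² = 1/26.
After stage 1 the state is |-x⟩; P(|+z⟩) = |⟨+z|-x⟩|² = 1/2.
Joint probability = 1/26 × 1/2 = 0.019.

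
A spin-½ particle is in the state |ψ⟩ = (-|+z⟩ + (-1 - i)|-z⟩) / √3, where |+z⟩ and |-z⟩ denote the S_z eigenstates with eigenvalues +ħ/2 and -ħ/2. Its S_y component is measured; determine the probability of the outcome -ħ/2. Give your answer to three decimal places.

|-y⟩ = (|+z⟩ - i|-z⟩)/√2, so ⟨-y|ψ⟩ = (-i) / (√2·√3).
P = |-i|² / 6 = 1/6.

0.167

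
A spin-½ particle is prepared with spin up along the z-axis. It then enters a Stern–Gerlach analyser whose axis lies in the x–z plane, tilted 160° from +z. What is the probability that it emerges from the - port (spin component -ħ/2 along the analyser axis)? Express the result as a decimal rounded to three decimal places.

For spin-½, the probability of finding spin-up along an axis at angle θ to the initial spin direction is cos²(θ/2); spin-down is sin²(θ/2).
θ = 160°, so P = sin²(80°) ≈ 0.970.

0.970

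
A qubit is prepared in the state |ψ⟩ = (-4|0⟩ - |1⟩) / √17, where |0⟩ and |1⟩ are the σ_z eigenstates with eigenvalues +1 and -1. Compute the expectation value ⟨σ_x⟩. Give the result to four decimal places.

0.4706

⟨σ_x⟩ = 2 Re(a* b)/(|a|²+|b|²) with a = -4, b = -1.
a* b = 4, so ⟨σ_x⟩ = 8/17.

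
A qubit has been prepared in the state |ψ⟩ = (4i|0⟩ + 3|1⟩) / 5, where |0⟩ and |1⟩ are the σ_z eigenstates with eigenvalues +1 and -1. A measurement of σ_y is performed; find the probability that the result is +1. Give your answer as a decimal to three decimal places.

0.020

|+y⟩ = (|0⟩ + i|1⟩)/√2, so ⟨+y|ψ⟩ = (i) / (√2·5).
P = |i|² / 50 = 1/50.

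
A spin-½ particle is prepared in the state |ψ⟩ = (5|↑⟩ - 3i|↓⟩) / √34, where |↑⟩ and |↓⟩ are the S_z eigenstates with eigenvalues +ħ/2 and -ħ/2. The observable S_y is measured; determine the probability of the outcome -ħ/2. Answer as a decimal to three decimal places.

0.941

|-y⟩ = (|↑⟩ - i|↓⟩)/√2, so ⟨-y|ψ⟩ = (8) / (√2·√34).
P = |8|² / 68 = 64/68.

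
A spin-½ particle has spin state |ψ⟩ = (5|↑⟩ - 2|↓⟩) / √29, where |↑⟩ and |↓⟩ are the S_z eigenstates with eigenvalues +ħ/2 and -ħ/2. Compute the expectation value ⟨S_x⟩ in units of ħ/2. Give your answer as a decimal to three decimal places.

-0.690

⟨σ_x⟩ = 2 Re(a* b)/(|a|²+|b|²) with a = 5, b = -2.
a* b = -10, so ⟨σ_x⟩ = -20/29.
⟨S_x⟩ = (ħ/2)·⟨σ_x⟩.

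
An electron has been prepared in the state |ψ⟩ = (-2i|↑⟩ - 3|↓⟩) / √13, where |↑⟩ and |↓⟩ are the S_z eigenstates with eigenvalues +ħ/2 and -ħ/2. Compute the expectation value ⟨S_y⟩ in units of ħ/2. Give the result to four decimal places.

⟨σ_y⟩ = 2 Im(a* b)/(|a|²+|b|²) with a = -2i, b = -3.
a* b = -6i, so ⟨σ_y⟩ = -12/13.
⟨S_y⟩ = (ħ/2)·⟨σ_y⟩.

-0.9231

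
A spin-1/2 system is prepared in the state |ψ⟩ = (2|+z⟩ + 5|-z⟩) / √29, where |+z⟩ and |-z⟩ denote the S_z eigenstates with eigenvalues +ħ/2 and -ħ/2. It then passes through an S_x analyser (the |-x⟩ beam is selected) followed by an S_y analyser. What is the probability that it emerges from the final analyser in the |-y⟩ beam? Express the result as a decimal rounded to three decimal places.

First analyser (S_x): P(|-x⟩) = |⟨-x|ψ⟩|² = 9/58.
After stage 1 the state is |-x⟩; P(|-y⟩) = |⟨-y|-x⟩|² = 1/2.
Joint probability = 9/58 × 1/2 = 0.078.

0.078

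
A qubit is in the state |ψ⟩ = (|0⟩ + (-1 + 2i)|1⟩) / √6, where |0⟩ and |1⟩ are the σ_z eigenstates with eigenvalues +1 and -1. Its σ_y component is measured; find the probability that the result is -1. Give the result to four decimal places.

|-y⟩ = (|0⟩ - i|1⟩)/√2, so ⟨-y|ψ⟩ = (-1 - i) / (√2·√6).
P = |-1 - i|² / 12 = 2/12.

0.1667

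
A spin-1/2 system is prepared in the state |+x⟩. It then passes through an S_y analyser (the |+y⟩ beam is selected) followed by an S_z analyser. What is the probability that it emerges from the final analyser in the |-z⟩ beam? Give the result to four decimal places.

0.2500

First analyser (S_y): from |+x⟩, P(|+y⟩) = 1/2.
After stage 1 the state is |+y⟩; P(|-z⟩) = |⟨-z|+y⟩|² = 1/2.
Joint probability = 1/2 × 1/2 = 0.2500.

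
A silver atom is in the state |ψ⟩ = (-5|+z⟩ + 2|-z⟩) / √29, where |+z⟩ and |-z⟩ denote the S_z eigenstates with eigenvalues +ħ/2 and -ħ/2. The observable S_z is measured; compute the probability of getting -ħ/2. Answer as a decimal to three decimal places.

The -ħ/2 outcome corresponds to |-z⟩. Its amplitude in |ψ⟩ is 2/√29.
P = |2|² / 29 = 4/29.

0.138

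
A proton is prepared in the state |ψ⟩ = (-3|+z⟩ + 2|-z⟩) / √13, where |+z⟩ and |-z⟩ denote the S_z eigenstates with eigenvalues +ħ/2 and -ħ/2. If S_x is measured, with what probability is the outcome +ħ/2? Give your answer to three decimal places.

0.038

|+x⟩ = (|+z⟩ + |-z⟩)/√2, so ⟨+x|ψ⟩ = (-1) / (√2·√13).
P = |-1|² / 26 = 1/26.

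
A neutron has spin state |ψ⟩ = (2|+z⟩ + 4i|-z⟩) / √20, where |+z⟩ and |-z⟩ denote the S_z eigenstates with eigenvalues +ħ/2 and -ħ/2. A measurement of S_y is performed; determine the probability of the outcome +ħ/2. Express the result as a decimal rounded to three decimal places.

0.900

|+y⟩ = (|+z⟩ + i|-z⟩)/√2, so ⟨+y|ψ⟩ = (6) / (√2·√20).
P = |6|² / 40 = 36/40.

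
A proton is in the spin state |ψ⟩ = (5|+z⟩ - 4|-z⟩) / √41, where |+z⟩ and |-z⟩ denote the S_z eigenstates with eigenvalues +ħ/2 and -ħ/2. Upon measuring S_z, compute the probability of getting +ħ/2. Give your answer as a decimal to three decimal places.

The +ħ/2 outcome corresponds to |+z⟩. Its amplitude in |ψ⟩ is 5/√41.
P = |5|² / 41 = 25/41.

0.610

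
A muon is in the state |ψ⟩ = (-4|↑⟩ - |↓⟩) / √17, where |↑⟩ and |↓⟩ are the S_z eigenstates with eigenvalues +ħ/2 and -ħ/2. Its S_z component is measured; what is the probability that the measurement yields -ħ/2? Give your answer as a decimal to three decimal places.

0.059

The -ħ/2 outcome corresponds to |↓⟩. Its amplitude in |ψ⟩ is -1/√17.
P = |-1|² / 17 = 1/17.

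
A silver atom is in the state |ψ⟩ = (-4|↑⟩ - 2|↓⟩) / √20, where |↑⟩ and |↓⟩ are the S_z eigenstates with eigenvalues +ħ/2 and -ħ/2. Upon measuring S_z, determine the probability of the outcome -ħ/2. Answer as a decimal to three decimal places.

0.200

The -ħ/2 outcome corresponds to |↓⟩. Its amplitude in |ψ⟩ is -2/√20.
P = |-2|² / 20 = 4/20.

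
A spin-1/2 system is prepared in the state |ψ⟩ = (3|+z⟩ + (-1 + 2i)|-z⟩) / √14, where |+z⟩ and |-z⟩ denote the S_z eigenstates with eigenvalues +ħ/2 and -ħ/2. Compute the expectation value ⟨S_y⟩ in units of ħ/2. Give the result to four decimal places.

0.8571

⟨σ_y⟩ = 2 Im(a* b)/(|a|²+|b|²) with a = 3, b = (-1 + 2i).
a* b = (-3 + 6i), so ⟨σ_y⟩ = 12/14.
⟨S_y⟩ = (ħ/2)·⟨σ_y⟩.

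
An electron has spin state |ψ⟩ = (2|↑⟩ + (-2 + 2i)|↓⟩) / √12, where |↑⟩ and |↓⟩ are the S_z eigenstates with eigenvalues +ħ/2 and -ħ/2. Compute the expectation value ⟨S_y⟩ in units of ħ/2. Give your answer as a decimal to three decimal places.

⟨σ_y⟩ = 2 Im(a* b)/(|a|²+|b|²) with a = 2, b = (-2 + 2i).
a* b = (-4 + 4i), so ⟨σ_y⟩ = 8/12.
⟨S_y⟩ = (ħ/2)·⟨σ_y⟩.

0.667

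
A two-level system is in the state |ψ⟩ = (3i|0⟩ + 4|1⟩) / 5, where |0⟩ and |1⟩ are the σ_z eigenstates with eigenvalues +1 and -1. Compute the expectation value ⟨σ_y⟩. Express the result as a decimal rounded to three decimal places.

-0.960

⟨σ_y⟩ = 2 Im(a* b)/(|a|²+|b|²) with a = 3i, b = 4.
a* b = -12i, so ⟨σ_y⟩ = -24/25.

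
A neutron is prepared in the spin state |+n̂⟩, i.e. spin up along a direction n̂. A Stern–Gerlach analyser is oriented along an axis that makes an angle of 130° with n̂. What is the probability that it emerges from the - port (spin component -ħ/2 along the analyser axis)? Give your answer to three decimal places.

0.821

For spin-½, the probability of finding spin-up along an axis at angle θ to the initial spin direction is cos²(θ/2); spin-down is sin²(θ/2).
θ = 130°, so P = sin²(65°) ≈ 0.821.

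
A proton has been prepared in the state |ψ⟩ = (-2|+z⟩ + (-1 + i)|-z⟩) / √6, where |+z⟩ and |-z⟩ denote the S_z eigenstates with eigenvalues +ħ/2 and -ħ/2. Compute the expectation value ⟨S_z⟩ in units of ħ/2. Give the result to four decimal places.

⟨σ_z⟩ = |a|² - |b|² divided by |a|²+|b|², with a, b the |+z⟩, |-z⟩ amplitudes.
= (4 - 2)/6 = 2/6.
⟨S_z⟩ = (ħ/2)·⟨σ_z⟩.

0.3333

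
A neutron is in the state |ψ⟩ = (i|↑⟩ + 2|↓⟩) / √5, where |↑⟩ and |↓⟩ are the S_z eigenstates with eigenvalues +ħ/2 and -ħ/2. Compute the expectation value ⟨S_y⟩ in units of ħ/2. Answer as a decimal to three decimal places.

⟨σ_y⟩ = 2 Im(a* b)/(|a|²+|b|²) with a = i, b = 2.
a* b = -2i, so ⟨σ_y⟩ = -4/5.
⟨S_y⟩ = (ħ/2)·⟨σ_y⟩.

-0.800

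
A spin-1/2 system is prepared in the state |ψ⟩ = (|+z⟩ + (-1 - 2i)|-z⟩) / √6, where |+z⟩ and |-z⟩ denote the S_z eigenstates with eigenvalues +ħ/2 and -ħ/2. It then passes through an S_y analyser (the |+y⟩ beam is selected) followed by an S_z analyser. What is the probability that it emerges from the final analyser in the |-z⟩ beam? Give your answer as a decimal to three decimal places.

First analyser (S_y): P(|+y⟩) = |⟨+y|ψ⟩|² = 2/12.
After stage 1 the state is |+y⟩; P(|-z⟩) = |⟨-z|+y⟩|² = 1/2.
Joint probability = 2/12 × 1/2 = 0.083.

0.083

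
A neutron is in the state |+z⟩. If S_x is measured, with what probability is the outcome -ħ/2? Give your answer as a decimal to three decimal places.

0.500

In the S_z basis, |+z⟩ = |+z⟩ and |-x⟩ = (|+z⟩ - |-z⟩)/√2.
|⟨-x|+z⟩|² = 1/2.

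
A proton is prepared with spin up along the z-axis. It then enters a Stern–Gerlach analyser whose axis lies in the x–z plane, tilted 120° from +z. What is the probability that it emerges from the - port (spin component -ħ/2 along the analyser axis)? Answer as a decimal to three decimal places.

0.750

For spin-½, the probability of finding spin-up along an axis at angle θ to the initial spin direction is cos²(θ/2); spin-down is sin²(θ/2).
θ = 120°, so P = sin²(60°) ≈ 0.750.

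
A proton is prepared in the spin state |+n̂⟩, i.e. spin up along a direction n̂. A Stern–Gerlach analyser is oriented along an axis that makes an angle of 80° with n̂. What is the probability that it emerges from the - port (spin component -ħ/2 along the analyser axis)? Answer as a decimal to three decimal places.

0.413

For spin-½, the probability of finding spin-up along an axis at angle θ to the initial spin direction is cos²(θ/2); spin-down is sin²(θ/2).
θ = 80°, so P = sin²(40°) ≈ 0.413.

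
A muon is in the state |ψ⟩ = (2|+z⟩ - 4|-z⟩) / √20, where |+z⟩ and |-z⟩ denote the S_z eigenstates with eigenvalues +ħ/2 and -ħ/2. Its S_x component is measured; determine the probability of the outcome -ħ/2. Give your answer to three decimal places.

0.900

|-x⟩ = (|+z⟩ - |-z⟩)/√2, so ⟨-x|ψ⟩ = (6) / (√2·√20).
P = |6|² / 40 = 36/40.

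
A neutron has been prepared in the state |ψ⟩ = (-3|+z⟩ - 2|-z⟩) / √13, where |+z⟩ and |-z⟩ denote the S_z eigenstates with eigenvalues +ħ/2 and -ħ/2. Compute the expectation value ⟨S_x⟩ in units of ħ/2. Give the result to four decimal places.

0.9231

⟨σ_x⟩ = 2 Re(a* b)/(|a|²+|b|²) with a = -3, b = -2.
a* b = 6, so ⟨σ_x⟩ = 12/13.
⟨S_x⟩ = (ħ/2)·⟨σ_x⟩.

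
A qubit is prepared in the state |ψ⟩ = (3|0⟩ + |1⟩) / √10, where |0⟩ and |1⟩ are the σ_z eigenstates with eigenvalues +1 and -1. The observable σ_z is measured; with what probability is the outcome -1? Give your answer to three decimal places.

The -1 outcome corresponds to |1⟩. Its amplitude in |ψ⟩ is 1/√10.
P = |1|² / 10 = 1/10.

0.100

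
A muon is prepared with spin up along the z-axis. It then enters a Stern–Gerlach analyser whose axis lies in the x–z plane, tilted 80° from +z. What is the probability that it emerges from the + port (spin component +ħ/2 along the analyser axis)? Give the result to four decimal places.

0.5868

For spin-½, the probability of finding spin-up along an axis at angle θ to the initial spin direction is cos²(θ/2); spin-down is sin²(θ/2).
θ = 80°, so P = cos²(40°) ≈ 0.5868.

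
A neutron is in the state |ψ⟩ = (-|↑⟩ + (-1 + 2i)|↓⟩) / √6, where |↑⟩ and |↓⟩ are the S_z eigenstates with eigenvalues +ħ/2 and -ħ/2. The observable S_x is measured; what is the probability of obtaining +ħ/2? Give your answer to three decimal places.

0.667

|+x⟩ = (|↑⟩ + |↓⟩)/√2, so ⟨+x|ψ⟩ = (-2 + 2i) / (√2·√6).
P = |-2 + 2i|² / 12 = 8/12.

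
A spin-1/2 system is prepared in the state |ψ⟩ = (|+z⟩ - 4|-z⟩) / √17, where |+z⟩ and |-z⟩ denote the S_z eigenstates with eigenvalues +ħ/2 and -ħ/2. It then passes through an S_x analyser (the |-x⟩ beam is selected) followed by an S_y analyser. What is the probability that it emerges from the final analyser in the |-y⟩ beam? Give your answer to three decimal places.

First analyser (S_x): P(|-x⟩) = |⟨-x|ψ⟩|² = 25/34.
After stage 1 the state is |-x⟩; P(|-y⟩) = |⟨-y|-x⟩|² = 1/2.
Joint probability = 25/34 × 1/2 = 0.368.

0.368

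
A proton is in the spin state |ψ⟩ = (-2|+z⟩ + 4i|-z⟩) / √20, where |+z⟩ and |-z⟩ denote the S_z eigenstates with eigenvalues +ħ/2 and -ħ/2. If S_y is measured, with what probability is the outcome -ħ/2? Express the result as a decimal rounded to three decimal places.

|-y⟩ = (|+z⟩ - i|-z⟩)/√2, so ⟨-y|ψ⟩ = (-6) / (√2·√20).
P = |-6|² / 40 = 36/40.

0.900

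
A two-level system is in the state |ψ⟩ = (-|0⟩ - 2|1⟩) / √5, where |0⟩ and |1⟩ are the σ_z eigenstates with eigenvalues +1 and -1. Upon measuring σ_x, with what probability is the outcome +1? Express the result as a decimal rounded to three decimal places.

|+x⟩ = (|0⟩ + |1⟩)/√2, so ⟨+x|ψ⟩ = (-3) / (√2·√5).
P = |-3|² / 10 = 9/10.

0.900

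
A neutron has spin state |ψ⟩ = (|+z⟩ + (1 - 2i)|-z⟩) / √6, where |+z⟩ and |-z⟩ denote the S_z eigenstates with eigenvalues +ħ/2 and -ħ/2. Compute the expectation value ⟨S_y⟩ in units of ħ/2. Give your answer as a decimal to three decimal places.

⟨σ_y⟩ = 2 Im(a* b)/(|a|²+|b|²) with a = 1, b = (1 - 2i).
a* b = (1 - 2i), so ⟨σ_y⟩ = -4/6.
⟨S_y⟩ = (ħ/2)·⟨σ_y⟩.

-0.667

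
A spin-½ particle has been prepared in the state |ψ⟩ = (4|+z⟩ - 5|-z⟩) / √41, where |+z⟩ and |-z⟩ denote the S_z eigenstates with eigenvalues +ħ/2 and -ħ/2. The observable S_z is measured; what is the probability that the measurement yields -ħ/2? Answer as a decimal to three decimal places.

0.610

The -ħ/2 outcome corresponds to |-z⟩. Its amplitude in |ψ⟩ is -5/√41.
P = |-5|² / 41 = 25/41.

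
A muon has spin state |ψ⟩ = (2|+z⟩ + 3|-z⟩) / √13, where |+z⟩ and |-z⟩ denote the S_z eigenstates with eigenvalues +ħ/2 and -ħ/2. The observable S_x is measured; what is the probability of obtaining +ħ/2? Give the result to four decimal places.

0.9615

|+x⟩ = (|+z⟩ + |-z⟩)/√2, so ⟨+x|ψ⟩ = (5) / (√2·√13).
P = |5|² / 26 = 25/26.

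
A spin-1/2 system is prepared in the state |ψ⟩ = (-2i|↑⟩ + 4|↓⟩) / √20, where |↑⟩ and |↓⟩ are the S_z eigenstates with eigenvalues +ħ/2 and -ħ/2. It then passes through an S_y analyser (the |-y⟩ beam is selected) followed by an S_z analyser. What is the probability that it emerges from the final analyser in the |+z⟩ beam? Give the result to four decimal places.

0.0500

First analyser (S_y): P(|-y⟩) = |⟨-y|ψ⟩|² = 4/40.
After stage 1 the state is |-y⟩; P(|+z⟩) = |⟨+z|-y⟩|² = 1/2.
Joint probability = 4/40 × 1/2 = 0.0500.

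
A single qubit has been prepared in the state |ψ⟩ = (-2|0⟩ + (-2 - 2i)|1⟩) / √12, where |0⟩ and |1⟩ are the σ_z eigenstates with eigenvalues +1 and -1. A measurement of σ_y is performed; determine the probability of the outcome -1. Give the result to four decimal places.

0.1667

|-y⟩ = (|0⟩ - i|1⟩)/√2, so ⟨-y|ψ⟩ = (-2i) / (√2·√12).
P = |-2i|² / 24 = 4/24.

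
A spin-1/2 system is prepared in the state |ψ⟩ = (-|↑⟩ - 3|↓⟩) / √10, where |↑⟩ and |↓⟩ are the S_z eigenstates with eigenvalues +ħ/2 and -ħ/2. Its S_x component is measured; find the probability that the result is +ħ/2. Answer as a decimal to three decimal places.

|+x⟩ = (|↑⟩ + |↓⟩)/√2, so ⟨+x|ψ⟩ = (-4) / (√2·√10).
P = |-4|² / 20 = 16/20.

0.800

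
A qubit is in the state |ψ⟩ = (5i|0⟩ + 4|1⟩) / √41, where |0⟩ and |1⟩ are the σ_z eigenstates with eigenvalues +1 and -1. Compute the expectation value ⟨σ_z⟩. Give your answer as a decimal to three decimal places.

⟨σ_z⟩ = |a|² - |b|² divided by |a|²+|b|², with a, b the |0⟩, |1⟩ amplitudes.
= (25 - 16)/41 = 9/41.

0.220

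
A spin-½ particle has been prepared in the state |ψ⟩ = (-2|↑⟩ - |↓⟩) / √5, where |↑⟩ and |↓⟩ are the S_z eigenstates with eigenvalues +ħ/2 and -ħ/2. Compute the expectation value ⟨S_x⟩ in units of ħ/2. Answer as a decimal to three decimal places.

0.800

⟨σ_x⟩ = 2 Re(a* b)/(|a|²+|b|²) with a = -2, b = -1.
a* b = 2, so ⟨σ_x⟩ = 4/5.
⟨S_x⟩ = (ħ/2)·⟨σ_x⟩.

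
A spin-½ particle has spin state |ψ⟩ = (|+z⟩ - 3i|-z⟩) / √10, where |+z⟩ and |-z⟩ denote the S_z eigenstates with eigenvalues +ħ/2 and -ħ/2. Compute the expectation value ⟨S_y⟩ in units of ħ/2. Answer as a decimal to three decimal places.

-0.600

⟨σ_y⟩ = 2 Im(a* b)/(|a|²+|b|²) with a = 1, b = -3i.
a* b = -3i, so ⟨σ_y⟩ = -6/10.
⟨S_y⟩ = (ħ/2)·⟨σ_y⟩.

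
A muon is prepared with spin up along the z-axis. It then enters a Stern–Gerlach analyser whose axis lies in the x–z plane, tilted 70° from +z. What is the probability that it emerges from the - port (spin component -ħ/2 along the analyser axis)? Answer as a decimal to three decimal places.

0.329

For spin-½, the probability of finding spin-up along an axis at angle θ to the initial spin direction is cos²(θ/2); spin-down is sin²(θ/2).
θ = 70°, so P = sin²(35°) ≈ 0.329.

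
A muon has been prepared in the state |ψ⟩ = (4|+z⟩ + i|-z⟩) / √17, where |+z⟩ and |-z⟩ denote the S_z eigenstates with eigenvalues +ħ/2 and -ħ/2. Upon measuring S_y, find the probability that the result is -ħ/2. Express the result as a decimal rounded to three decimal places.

|-y⟩ = (|+z⟩ - i|-z⟩)/√2, so ⟨-y|ψ⟩ = (3) / (√2·√17).
P = |3|² / 34 = 9/34.

0.265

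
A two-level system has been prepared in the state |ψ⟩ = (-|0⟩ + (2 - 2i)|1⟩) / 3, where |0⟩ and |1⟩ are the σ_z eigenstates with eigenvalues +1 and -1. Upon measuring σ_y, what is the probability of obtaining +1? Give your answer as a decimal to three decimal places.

|+y⟩ = (|0⟩ + i|1⟩)/√2, so ⟨+y|ψ⟩ = (-3 - 2i) / (√2·3).
P = |-3 - 2i|² / 18 = 13/18.

0.722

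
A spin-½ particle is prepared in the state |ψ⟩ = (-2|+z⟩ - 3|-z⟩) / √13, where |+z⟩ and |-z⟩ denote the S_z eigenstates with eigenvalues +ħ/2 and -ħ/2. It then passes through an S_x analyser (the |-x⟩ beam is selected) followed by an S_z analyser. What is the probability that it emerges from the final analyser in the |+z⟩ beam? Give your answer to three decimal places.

0.019

First analyser (S_x): P(|-x⟩) = |⟨-x|ψ⟩|² = 1/26.
After stage 1 the state is |-x⟩; P(|+z⟩) = |⟨+z|-x⟩|² = 1/2.
Joint probability = 1/26 × 1/2 = 0.019.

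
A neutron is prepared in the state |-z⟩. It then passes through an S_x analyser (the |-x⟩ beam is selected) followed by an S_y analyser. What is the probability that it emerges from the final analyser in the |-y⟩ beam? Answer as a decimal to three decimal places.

First analyser (S_x): from |-z⟩, P(|-x⟩) = 1/2.
After stage 1 the state is |-x⟩; P(|-y⟩) = |⟨-y|-x⟩|² = 1/2.
Joint probability = 1/2 × 1/2 = 0.250.

0.250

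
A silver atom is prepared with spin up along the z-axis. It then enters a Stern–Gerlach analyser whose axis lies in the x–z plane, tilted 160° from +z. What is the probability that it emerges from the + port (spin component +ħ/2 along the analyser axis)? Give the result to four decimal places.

0.0302

For spin-½, the probability of finding spin-up along an axis at angle θ to the initial spin direction is cos²(θ/2); spin-down is sin²(θ/2).
θ = 160°, so P = cos²(80°) ≈ 0.0302.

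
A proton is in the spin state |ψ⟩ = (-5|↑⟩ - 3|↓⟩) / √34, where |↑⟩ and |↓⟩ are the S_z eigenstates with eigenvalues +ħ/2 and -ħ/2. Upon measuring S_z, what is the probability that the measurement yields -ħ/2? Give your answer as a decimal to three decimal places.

0.265

The -ħ/2 outcome corresponds to |↓⟩. Its amplitude in |ψ⟩ is -3/√34.
P = |-3|² / 34 = 9/34.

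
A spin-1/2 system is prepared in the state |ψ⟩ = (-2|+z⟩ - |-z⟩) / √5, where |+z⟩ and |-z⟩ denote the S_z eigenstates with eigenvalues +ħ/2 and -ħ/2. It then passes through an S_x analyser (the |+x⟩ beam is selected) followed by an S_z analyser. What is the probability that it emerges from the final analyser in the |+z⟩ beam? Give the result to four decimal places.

0.4500

First analyser (S_x): P(|+x⟩) = |⟨+x|ψ⟩|² = 9/10.
After stage 1 the state is |+x⟩; P(|+z⟩) = |⟨+z|+x⟩|² = 1/2.
Joint probability = 9/10 × 1/2 = 0.4500.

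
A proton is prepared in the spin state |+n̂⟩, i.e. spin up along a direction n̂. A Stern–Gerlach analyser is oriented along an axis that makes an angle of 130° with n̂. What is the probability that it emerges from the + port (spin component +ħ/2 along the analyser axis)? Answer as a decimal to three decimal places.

For spin-½, the probability of finding spin-up along an axis at angle θ to the initial spin direction is cos²(θ/2); spin-down is sin²(θ/2).
θ = 130°, so P = cos²(65°) ≈ 0.179.

0.179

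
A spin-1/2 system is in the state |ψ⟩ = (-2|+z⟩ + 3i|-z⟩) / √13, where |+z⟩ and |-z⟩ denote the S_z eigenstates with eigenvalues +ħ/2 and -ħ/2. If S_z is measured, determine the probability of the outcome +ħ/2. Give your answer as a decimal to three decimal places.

The +ħ/2 outcome corresponds to |+z⟩. Its amplitude in |ψ⟩ is -2/√13.
P = |-2|² / 13 = 4/13.

0.308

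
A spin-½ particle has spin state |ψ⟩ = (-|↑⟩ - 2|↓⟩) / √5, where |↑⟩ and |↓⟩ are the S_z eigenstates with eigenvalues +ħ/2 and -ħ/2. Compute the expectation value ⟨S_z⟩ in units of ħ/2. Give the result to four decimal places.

-0.6000

⟨σ_z⟩ = |a|² - |b|² divided by |a|²+|b|², with a, b the |↑⟩, |↓⟩ amplitudes.
= (1 - 4)/5 = -3/5.
⟨S_z⟩ = (ħ/2)·⟨σ_z⟩.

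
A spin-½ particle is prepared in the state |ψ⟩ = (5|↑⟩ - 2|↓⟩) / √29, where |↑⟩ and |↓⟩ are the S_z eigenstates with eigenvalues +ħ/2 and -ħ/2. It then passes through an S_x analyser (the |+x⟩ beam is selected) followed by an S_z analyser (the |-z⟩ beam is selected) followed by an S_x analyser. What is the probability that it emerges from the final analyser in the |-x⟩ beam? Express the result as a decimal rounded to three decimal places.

First analyser (S_x): P(|+x⟩) = |⟨+x|ψ⟩|² = 9/58.
After stage 1 the state is |+x⟩; P(|-z⟩) = |⟨-z|+x⟩|² = 1/2.
After stage 2 the state is |-z⟩; P(|-x⟩) = |⟨-x|-z⟩|² = 1/2.
Joint probability = 9/58 × 1/2 × 1/2 = 0.039.

0.039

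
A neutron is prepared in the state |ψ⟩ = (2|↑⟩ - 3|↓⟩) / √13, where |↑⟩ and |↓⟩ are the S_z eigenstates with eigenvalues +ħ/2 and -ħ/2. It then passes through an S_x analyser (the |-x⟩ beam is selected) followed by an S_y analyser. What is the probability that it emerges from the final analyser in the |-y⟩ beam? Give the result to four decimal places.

First analyser (S_x): P(|-x⟩) = |⟨-x|ψ⟩|² = 25/26.
After stage 1 the state is |-x⟩; P(|-y⟩) = |⟨-y|-x⟩|² = 1/2.
Joint probability = 25/26 × 1/2 = 0.4808.

0.4808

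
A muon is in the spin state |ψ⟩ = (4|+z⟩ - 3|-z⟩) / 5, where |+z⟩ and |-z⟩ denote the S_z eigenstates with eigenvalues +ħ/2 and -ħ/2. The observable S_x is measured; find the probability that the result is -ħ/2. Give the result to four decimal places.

0.9800

|-x⟩ = (|+z⟩ - |-z⟩)/√2, so ⟨-x|ψ⟩ = (7) / (√2·5).
P = |7|² / 50 = 49/50.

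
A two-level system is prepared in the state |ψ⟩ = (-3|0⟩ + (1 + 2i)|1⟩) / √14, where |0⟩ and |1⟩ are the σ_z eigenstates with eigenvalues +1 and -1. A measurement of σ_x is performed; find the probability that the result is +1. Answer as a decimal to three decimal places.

0.286

|+x⟩ = (|0⟩ + |1⟩)/√2, so ⟨+x|ψ⟩ = (-2 + 2i) / (√2·√14).
P = |-2 + 2i|² / 28 = 8/28.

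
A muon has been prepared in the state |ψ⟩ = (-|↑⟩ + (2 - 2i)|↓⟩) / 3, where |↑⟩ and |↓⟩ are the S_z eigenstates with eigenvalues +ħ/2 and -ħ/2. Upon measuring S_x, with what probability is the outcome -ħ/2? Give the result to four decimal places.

0.7222

|-x⟩ = (|↑⟩ - |↓⟩)/√2, so ⟨-x|ψ⟩ = (-3 + 2i) / (√2·3).
P = |-3 + 2i|² / 18 = 13/18.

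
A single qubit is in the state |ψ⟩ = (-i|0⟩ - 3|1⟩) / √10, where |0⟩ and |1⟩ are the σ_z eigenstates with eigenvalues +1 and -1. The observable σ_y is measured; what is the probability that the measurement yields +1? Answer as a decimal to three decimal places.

|+y⟩ = (|0⟩ + i|1⟩)/√2, so ⟨+y|ψ⟩ = (2i) / (√2·√10).
P = |2i|² / 20 = 4/20.

0.200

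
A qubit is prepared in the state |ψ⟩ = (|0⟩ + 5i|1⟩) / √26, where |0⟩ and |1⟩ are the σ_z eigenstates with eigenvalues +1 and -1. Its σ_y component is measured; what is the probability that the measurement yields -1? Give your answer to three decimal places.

|-y⟩ = (|0⟩ - i|1⟩)/√2, so ⟨-y|ψ⟩ = (-4) / (√2·√26).
P = |-4|² / 52 = 16/52.

0.308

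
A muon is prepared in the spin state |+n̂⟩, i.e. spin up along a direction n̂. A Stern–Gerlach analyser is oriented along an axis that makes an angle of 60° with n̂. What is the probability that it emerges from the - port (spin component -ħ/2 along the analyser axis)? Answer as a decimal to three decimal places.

0.250

For spin-½, the probability of finding spin-up along an axis at angle θ to the initial spin direction is cos²(θ/2); spin-down is sin²(θ/2).
θ = 60°, so P = sin²(30°) ≈ 0.250.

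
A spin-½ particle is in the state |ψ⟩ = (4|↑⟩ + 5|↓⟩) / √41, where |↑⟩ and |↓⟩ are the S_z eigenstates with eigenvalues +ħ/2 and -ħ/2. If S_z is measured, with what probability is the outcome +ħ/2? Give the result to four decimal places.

0.3902

The +ħ/2 outcome corresponds to |↑⟩. Its amplitude in |ψ⟩ is 4/√41.
P = |4|² / 41 = 16/41.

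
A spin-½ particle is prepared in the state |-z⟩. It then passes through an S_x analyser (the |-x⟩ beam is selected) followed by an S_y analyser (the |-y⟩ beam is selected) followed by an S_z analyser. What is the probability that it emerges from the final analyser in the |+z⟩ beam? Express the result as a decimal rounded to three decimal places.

First analyser (S_x): from |-z⟩, P(|-x⟩) = 1/2.
After stage 1 the state is |-x⟩; P(|-y⟩) = |⟨-y|-x⟩|² = 1/2.
After stage 2 the state is |-y⟩; P(|+z⟩) = |⟨+z|-y⟩|² = 1/2.
Joint probability = 1/2 × 1/2 × 1/2 = 0.125.

0.125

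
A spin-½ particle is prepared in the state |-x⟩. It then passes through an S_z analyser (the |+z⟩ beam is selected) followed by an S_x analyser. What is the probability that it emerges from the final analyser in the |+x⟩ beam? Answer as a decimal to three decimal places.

First analyser (S_z): from |-x⟩, P(|+z⟩) = 1/2.
After stage 1 the state is |+z⟩; P(|+x⟩) = |⟨+x|+z⟩|² = 1/2.
Joint probability = 1/2 × 1/2 = 0.250.

0.250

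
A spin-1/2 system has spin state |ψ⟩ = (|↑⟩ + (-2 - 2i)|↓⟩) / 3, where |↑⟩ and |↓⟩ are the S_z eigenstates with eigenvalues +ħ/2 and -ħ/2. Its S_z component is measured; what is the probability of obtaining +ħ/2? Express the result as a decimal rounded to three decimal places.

The +ħ/2 outcome corresponds to |↑⟩. Its amplitude in |ψ⟩ is 1/3.
P = |1|² / 9 = 1/9.

0.111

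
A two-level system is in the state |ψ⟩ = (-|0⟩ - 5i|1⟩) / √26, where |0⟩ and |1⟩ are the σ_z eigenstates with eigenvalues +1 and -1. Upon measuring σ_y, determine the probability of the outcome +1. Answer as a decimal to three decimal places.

|+y⟩ = (|0⟩ + i|1⟩)/√2, so ⟨+y|ψ⟩ = (-6) / (√2·√26).
P = |-6|² / 52 = 36/52.

0.692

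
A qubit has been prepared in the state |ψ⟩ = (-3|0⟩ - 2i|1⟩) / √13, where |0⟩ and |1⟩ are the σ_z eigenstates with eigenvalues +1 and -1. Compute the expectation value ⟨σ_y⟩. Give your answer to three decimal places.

0.923

⟨σ_y⟩ = 2 Im(a* b)/(|a|²+|b|²) with a = -3, b = -2i.
a* b = 6i, so ⟨σ_y⟩ = 12/13.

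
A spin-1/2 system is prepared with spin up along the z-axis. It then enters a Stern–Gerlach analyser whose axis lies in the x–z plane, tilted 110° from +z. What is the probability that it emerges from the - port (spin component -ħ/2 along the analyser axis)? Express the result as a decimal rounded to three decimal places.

0.671

For spin-½, the probability of finding spin-up along an axis at angle θ to the initial spin direction is cos²(θ/2); spin-down is sin²(θ/2).
θ = 110°, so P = sin²(55°) ≈ 0.671.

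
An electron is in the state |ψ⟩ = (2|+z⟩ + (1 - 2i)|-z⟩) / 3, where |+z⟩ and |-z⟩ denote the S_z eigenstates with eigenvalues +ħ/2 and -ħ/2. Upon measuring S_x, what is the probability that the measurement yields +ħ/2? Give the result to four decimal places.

0.7222

|+x⟩ = (|+z⟩ + |-z⟩)/√2, so ⟨+x|ψ⟩ = (3 - 2i) / (√2·3).
P = |3 - 2i|² / 18 = 13/18.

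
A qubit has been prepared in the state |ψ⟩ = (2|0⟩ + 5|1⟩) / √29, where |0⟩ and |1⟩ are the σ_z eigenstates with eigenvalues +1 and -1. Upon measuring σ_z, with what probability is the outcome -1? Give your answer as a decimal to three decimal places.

0.862

The -1 outcome corresponds to |1⟩. Its amplitude in |ψ⟩ is 5/√29.
P = |5|² / 29 = 25/29.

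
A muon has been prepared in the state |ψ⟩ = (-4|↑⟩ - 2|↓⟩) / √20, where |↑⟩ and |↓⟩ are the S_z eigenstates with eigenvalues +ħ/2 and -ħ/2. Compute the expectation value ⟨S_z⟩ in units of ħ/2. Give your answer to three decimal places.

⟨σ_z⟩ = |a|² - |b|² divided by |a|²+|b|², with a, b the |↑⟩, |↓⟩ amplitudes.
= (16 - 4)/20 = 12/20.
⟨S_z⟩ = (ħ/2)·⟨σ_z⟩.

0.600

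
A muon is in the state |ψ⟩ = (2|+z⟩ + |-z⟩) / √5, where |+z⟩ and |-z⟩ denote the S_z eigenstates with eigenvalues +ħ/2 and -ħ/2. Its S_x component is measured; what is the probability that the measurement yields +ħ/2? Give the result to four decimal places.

0.9000

|+x⟩ = (|+z⟩ + |-z⟩)/√2, so ⟨+x|ψ⟩ = (3) / (√2·√5).
P = |3|² / 10 = 9/10.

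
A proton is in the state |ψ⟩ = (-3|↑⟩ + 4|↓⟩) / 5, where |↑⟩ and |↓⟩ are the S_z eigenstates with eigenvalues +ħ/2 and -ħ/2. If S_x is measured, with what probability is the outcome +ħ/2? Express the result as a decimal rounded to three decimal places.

0.020

|+x⟩ = (|↑⟩ + |↓⟩)/√2, so ⟨+x|ψ⟩ = (1) / (√2·5).
P = |1|² / 50 = 1/50.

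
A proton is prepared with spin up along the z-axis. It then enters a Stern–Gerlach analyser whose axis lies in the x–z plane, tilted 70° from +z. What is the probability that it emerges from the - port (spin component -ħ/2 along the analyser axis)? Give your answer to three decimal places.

0.329

For spin-½, the probability of finding spin-up along an axis at angle θ to the initial spin direction is cos²(θ/2); spin-down is sin²(θ/2).
θ = 70°, so P = sin²(35°) ≈ 0.329.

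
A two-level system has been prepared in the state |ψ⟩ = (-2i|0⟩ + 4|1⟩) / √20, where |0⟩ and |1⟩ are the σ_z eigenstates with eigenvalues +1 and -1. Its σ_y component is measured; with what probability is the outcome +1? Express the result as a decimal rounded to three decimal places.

0.900

|+y⟩ = (|0⟩ + i|1⟩)/√2, so ⟨+y|ψ⟩ = (-6i) / (√2·√20).
P = |-6i|² / 40 = 36/40.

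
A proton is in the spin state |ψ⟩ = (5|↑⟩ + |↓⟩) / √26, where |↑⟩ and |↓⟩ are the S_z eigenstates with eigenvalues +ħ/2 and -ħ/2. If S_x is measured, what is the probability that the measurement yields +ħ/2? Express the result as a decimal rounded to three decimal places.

|+x⟩ = (|↑⟩ + |↓⟩)/√2, so ⟨+x|ψ⟩ = (6) / (√2·√26).
P = |6|² / 52 = 36/52.

0.692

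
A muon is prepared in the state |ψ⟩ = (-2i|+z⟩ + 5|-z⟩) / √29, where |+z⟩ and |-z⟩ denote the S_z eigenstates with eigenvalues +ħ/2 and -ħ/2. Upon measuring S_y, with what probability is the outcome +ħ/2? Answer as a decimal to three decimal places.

0.845

|+y⟩ = (|+z⟩ + i|-z⟩)/√2, so ⟨+y|ψ⟩ = (-7i) / (√2·√29).
P = |-7i|² / 58 = 49/58.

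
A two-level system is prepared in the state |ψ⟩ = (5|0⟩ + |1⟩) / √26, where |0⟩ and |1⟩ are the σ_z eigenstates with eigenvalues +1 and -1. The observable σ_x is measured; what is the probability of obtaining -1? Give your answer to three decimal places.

0.308

|-x⟩ = (|0⟩ - |1⟩)/√2, so ⟨-x|ψ⟩ = (4) / (√2·√26).
P = |4|² / 52 = 16/52.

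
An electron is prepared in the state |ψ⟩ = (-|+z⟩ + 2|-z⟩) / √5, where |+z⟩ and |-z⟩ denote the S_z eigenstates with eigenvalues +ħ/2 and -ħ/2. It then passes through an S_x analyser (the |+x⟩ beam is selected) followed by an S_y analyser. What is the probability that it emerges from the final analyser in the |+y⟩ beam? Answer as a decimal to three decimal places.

First analyser (S_x): P(|+x⟩) = |⟨+x|ψ⟩|² = 1/10.
After stage 1 the state is |+x⟩; P(|+y⟩) = |⟨+y|+x⟩|² = 1/2.
Joint probability = 1/10 × 1/2 = 0.050.

0.050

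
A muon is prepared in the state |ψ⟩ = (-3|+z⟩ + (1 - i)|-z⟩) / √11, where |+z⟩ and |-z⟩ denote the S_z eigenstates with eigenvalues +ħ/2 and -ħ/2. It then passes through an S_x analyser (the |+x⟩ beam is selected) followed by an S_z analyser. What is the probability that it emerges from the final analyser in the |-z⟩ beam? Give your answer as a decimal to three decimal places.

0.114

First analyser (S_x): P(|+x⟩) = |⟨+x|ψ⟩|² = 5/22.
After stage 1 the state is |+x⟩; P(|-z⟩) = |⟨-z|+x⟩|² = 1/2.
Joint probability = 5/22 × 1/2 = 0.114.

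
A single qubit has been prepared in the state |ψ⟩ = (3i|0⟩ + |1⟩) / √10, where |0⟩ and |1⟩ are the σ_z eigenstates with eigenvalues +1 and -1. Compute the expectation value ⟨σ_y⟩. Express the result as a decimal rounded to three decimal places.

-0.600

⟨σ_y⟩ = 2 Im(a* b)/(|a|²+|b|²) with a = 3i, b = 1.
a* b = -3i, so ⟨σ_y⟩ = -6/10.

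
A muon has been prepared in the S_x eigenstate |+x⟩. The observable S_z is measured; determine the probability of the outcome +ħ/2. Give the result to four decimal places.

0.5000

In the S_z basis, |+x⟩ = (|↑⟩ + |↓⟩)/√2 and |+z⟩ = |↑⟩.
|⟨+z|+x⟩|² = 1/2.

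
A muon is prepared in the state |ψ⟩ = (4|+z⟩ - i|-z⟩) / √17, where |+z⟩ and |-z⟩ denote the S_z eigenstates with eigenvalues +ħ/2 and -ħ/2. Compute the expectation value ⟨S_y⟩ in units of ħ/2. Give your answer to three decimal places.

-0.471

⟨σ_y⟩ = 2 Im(a* b)/(|a|²+|b|²) with a = 4, b = -i.
a* b = -4i, so ⟨σ_y⟩ = -8/17.
⟨S_y⟩ = (ħ/2)·⟨σ_y⟩.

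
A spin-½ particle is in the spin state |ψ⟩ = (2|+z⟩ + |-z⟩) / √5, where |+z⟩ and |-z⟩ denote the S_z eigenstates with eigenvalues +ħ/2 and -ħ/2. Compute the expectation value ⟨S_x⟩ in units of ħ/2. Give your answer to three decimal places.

0.800

⟨σ_x⟩ = 2 Re(a* b)/(|a|²+|b|²) with a = 2, b = 1.
a* b = 2, so ⟨σ_x⟩ = 4/5.
⟨S_x⟩ = (ħ/2)·⟨σ_x⟩.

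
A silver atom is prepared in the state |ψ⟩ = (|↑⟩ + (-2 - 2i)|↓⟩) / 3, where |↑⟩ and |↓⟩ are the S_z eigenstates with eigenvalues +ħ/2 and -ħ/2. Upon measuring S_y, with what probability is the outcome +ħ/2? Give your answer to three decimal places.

|+y⟩ = (|↑⟩ + i|↓⟩)/√2, so ⟨+y|ψ⟩ = (-1 + 2i) / (√2·3).
P = |-1 + 2i|² / 18 = 5/18.

0.278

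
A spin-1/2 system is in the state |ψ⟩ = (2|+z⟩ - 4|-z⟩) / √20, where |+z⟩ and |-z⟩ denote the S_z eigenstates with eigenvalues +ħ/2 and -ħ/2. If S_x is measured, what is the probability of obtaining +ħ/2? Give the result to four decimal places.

|+x⟩ = (|+z⟩ + |-z⟩)/√2, so ⟨+x|ψ⟩ = (-2) / (√2·√20).
P = |-2|² / 40 = 4/40.

0.1000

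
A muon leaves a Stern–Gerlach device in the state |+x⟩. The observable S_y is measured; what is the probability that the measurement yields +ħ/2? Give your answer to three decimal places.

In the S_z basis, |+x⟩ = (|+z⟩ + |-z⟩)/√2 and |+y⟩ = (|+z⟩ + i|-z⟩)/√2.
|⟨+y|+x⟩|² = 1/2.

0.500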